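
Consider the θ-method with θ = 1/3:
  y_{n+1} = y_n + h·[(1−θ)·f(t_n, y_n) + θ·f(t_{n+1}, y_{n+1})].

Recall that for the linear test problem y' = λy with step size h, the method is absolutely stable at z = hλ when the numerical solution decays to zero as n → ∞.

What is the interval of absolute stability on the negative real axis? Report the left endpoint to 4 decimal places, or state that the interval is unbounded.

(-6.0000, 0).

Set f=λy, z=hλ:
  y_{n+1} = y_n + z·[2/3·y_n + 1/3·y_{n+1}] ⇒ (1 − 1/3z)y_{n+1} = (1 + 2/3z)y_n
  ⇒ R(z) = (1 + 2/3z)/(1 − 1/3z).

Need |R(x)|<1, x<0.
x=-1.65: |R|=0.0645
R=−1: 1+2/3x = −1+1/3x ⇒ -1/3x=2 ⇒ x=2/(-1/3)=-6.0000
Confirm numerically:
  x=-5.661: |R|=0.96086 <1
  x=-4.916: |R|=0.86306 <1
  x=-2.738: |R|=0.43151 <1
  x=-6.379: |R|=1.04041 >1
  x=-6.170: |R|=1.01854 >1
  x=-6.042: |R|=1.00464 >1
Interval (-6.0000, 0).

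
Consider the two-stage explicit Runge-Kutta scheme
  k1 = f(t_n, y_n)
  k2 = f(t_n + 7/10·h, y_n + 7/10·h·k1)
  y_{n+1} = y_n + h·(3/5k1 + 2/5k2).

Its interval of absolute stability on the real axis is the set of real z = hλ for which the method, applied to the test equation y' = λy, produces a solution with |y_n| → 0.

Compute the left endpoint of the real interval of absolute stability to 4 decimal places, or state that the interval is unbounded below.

left endpoint -3.5714.

With y'=λy (z=hλ):
  k1=λy_n ⇒ h·k1=z·y_n;  k2=λ(1+7/10z)y_n ⇒ h·k2=z(1+7/10z)y_n
  y_{n+1}/y_n = 1 + 3/5z + 2/5z(1+7/10z) = 1 + z + 7/25z²
  so R(z) = 1 + z + 7/25z².

Need |R(x)|<1, x<0.
x=-0.35: |R|=0.6843
R=1: x+7/25x²=0 ⇒ x=−25/7=-3.5714; min R=1−1/(4·7/25)=0.1071>−1
Confirm numerically:
  x=-3.502: |R|=0.93192 <1
  x=-3.215: |R|=0.67914 <1
  x=-2.268: |R|=0.17227 <1
  x=-1.526: |R|=0.12603 <1
  x=-4.047: |R|=1.53890 >1
  x=-3.823: |R|=1.26929 >1
Interval (-3.5714, 0).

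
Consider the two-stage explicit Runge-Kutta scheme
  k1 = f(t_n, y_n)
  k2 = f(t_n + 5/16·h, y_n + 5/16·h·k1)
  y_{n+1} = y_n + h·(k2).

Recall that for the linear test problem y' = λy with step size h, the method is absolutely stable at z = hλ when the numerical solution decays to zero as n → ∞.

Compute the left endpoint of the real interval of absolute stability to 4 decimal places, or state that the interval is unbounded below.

On y'=λy, z=hλ:
  k1=λy_n ⇒ h·k1=z·y_n;  k2=λ(1+5/16z)y_n ⇒ h·k2=z(1+5/16z)y_n
  y_{n+1}/y_n = 1 + z(1+5/16z) = 1 + z + 5/16z²
  so R(z) = 1 + z + 5/16z².

Boundary: |R(x)|=1, x<0.
x=-1.77: |R|=0.2090
R=1: x+5/16x²=0 ⇒ x=−16/5=-3.2000; min R=1−1/(4·5/16)=0.2000>−1
Confirm numerically:
  x=-3.096: |R|=0.89938 <1
  x=-2.232: |R|=0.32482 <1
  x=-1.952: |R|=0.23872 <1
  x=-3.777: |R|=1.68104 >1
  x=-3.510: |R|=1.34003 >1
  x=-3.343: |R|=1.14939 >1
So |R|<1 on (-3.2000, 0).

z* = -3.2000.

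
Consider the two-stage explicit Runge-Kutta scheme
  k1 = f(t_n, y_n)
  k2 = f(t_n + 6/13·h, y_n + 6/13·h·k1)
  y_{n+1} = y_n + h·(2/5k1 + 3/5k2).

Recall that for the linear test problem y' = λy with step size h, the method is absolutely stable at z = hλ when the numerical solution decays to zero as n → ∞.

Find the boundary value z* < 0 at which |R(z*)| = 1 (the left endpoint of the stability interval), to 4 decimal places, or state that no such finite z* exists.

With y'=λy (z=hλ):
  k1=λy_n ⇒ h·k1=z·y_n;  k2=λ(1+6/13z)y_n ⇒ h·k2=z(1+6/13z)y_n
  y_{n+1}/y_n = 1 + 2/5z + 3/5z(1+6/13z) = 1 + z + 18/65z²
  so R(z) = 1 + z + 18/65z².

Find x<0 with |R(x)|<1.
x=-0.65: |R|=0.4670
R=1: x+18/65x²=0 ⇒ x=−65/18=-3.6111; min R=1−1/(4·18/65)=0.0972>−1
Confirm numerically:
  x=-2.002: |R|=0.10791 <1
  x=-1.821: |R|=0.09729 <1
  x=-1.726: |R|=0.09897 <1
  x=-4.175: |R|=1.65194 >1
  x=-4.074: |R|=1.52222 >1
  x=-3.876: |R|=1.28432 >1
So |R|<1 on (-3.6111, 0).

left endpoint -3.6111.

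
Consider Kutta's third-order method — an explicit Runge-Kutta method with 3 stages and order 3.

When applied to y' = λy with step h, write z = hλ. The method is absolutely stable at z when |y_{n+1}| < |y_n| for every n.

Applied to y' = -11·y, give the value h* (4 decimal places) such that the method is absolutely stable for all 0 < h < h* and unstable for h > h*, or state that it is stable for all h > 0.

On y'=λy, z=hλ:
  order 3, 3-stage ⇒ R(z)=1+z+z^2/2+z^3/6
  (e.g. R(-1.7)=-0.07383, |R|=0.07383)

Find x<0 with |R(x)|<1.
x=-1.7: |R|=0.0738
|R(-1.98)|=0.3135 |R(-1.03)|=0.3183 |R(-0.86)|=0.4038
Bisect:
  x_lo=-3.3477 |R|=2.9970  x_hi=-0.1798 |R|=0.8354
  mid=-1.76371 |R|=0.12276 →hi
  mid=-2.55568 |R|=1.07200 →lo
  mid=-2.15969 |R|=0.50646 →hi
  mid=-2.35769 |R|=0.76262 →hi
  mid=-2.45668 |R|=0.91017 →hi
  mid=-2.50618 |R|=0.98924 →hi
  mid=-2.53093 |R|=1.03015 →lo
  ...
  [-2.51276,-2.51256] ⇒ x*=-2.5127
So |R|<1 on (-2.5127, 0).

(-2.5127,0); λ=-11 ⇒ h* = 0.2284.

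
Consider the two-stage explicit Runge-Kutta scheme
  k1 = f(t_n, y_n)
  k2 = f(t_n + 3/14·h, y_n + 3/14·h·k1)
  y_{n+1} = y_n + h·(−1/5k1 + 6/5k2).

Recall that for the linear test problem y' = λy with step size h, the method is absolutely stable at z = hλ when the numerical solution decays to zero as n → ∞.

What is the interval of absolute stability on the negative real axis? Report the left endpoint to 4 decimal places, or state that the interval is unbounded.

Set f=λy, z=hλ:
  k1=λy_n ⇒ h·k1=z·y_n;  k2=λ(1+3/14z)y_n ⇒ h·k2=z(1+3/14z)y_n
  y_{n+1}/y_n = 1 − 1/5z + 6/5z(1+3/14z) = 1 + z + 9/35z²
  so R(z) = 1 + z + 9/35z².

Find x<0 with |R(x)|<1.
x=-1.75: |R|=0.0375
R=1: x+9/35x²=0 ⇒ x=−35/9=-3.8889; min R=1−1/(4·9/35)=0.0278>−1
Confirm numerically:
  x=-3.044: |R|=0.33867 <1
  x=-2.101: |R|=0.03408 <1
  x=-1.642: |R|=0.05130 <1
  x=-4.354: |R|=1.52074 >1
  x=-4.299: |R|=1.45336 >1
Interval (-3.8889, 0).

(-3.8889, 0).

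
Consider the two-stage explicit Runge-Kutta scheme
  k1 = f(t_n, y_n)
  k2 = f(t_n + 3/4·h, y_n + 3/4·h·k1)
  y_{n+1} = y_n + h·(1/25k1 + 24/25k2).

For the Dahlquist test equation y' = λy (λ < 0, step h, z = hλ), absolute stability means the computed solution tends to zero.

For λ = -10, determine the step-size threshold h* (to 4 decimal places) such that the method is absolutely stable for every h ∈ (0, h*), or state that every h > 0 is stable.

Set f=λy, z=hλ:
  k1=λy_n ⇒ h·k1=z·y_n;  k2=λ(1+3/4z)y_n ⇒ h·k2=z(1+3/4z)y_n
  y_{n+1}/y_n = 1 + 1/25z + 24/25z(1+3/4z) = 1 + z + 18/25z²
  Hence R(z) = 1 + z + 18/25z².

Boundary: |R(x)|=1, x<0.
x=-0.69: |R|=0.6528
R=1: x+18/25x²=0 ⇒ x=−25/18=-1.3889; min R=1−1/(4·18/25)=0.6528>−1
Confirm numerically:
  x=-1.348: |R|=0.96031 <1
  x=-1.256: |R|=0.87983 <1
  x=-0.792: |R|=0.65963 <1
  x=-1.824: |R|=1.57142 >1
  x=-1.791: |R|=1.51853 >1
Stable set (-1.3889, 0).

(-1.3889,0); λ=-10 ⇒ h* = (25/18)/10 = 0.1389.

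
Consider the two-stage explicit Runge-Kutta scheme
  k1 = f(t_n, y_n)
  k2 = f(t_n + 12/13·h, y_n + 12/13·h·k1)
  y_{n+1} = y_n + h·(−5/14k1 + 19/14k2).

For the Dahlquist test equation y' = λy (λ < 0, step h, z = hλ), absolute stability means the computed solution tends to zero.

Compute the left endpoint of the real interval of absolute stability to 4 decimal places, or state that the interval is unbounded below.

Set f=λy, z=hλ:
  k1=λy_n ⇒ h·k1=z·y_n;  k2=λ(1+12/13z)y_n ⇒ h·k2=z(1+12/13z)y_n
  y_{n+1}/y_n = 1 − 5/14z + 19/14z(1+12/13z) = 1 + z + 114/91z²
  ⇒ R(z) = 1 + z + 114/91z².

Boundary: |R(x)|=1, x<0.
x=-0.41: |R|=0.8006
R=1: x+114/91x²=0 ⇒ x=−91/114=-0.7982; min R=1−1/(4·114/91)=0.8004>−1
Confirm numerically:
  x=-0.677: |R|=0.89717 <1
  x=-0.655: |R|=0.88246 <1
  x=-0.438: |R|=0.80233 <1
  x=-0.354: |R|=0.80299 <1
  x=-1.361: |R|=1.95949 >1
  x=-0.929: |R|=1.15217 >1
Interval (-0.7982, 0).

left endpoint -0.7982.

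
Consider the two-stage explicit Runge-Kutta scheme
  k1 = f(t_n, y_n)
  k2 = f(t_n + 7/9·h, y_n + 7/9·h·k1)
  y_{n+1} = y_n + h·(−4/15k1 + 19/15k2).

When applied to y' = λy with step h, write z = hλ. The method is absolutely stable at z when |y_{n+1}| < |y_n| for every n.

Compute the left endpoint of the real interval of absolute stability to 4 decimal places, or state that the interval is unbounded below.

left endpoint -1.0150.

On y'=λy, z=hλ:
  k1=λy_n ⇒ h·k1=z·y_n;  k2=λ(1+7/9z)y_n ⇒ h·k2=z(1+7/9z)y_n
  y_{n+1}/y_n = 1 − 4/15z + 19/15z(1+7/9z) = 1 + z + 133/135z²
  R(z) = 1 + z + 133/135z².

Find x<0 with |R(x)|<1.
x=-0.48: |R|=0.7470
R=1: x+133/135x²=0 ⇒ x=−135/133=-1.0150; min R=1−1/(4·133/135)=0.7462>−1
Confirm numerically:
  x=-0.967: |R|=0.95424 <1
  x=-0.961: |R|=0.94884 <1
  x=-0.726: |R|=0.79327 <1
  x=-0.406: |R|=0.75639 <1
  x=-1.283: |R|=1.33870 >1
  x=-1.083: |R|=1.07251 >1
Interval (-1.0150, 0).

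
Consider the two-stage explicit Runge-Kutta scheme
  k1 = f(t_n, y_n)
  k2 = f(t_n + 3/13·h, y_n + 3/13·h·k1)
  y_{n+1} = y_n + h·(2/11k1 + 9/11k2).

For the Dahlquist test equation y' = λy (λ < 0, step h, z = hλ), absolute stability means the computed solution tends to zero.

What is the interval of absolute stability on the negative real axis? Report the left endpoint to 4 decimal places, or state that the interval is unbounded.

On y'=λy, z=hλ:
  k1=λy_n ⇒ h·k1=z·y_n;  k2=λ(1+3/13z)y_n ⇒ h·k2=z(1+3/13z)y_n
  y_{n+1}/y_n = 1 + 2/11z + 9/11z(1+3/13z) = 1 + z + 27/143z²
  R(z) = 1 + z + 27/143z².

Find x<0 with |R(x)|<1.
x=-1.58: |R|=0.1087
R=1: x+27/143x²=0 ⇒ x=−143/27=-5.2963; min R=1−1/(4·27/143)=-0.3241>−1
Confirm numerically:
  x=-4.698: |R|=0.46929 <1
  x=-4.667: |R|=0.44548 <1
  x=-3.742: |R|=0.09816 <1
  x=-5.538: |R|=1.25273 >1
  x=-5.490: |R|=1.20079 >1
  x=-5.376: |R|=1.08090 >1
So |R|<1 on (-5.2963, 0).

z∈(-5.2963,0).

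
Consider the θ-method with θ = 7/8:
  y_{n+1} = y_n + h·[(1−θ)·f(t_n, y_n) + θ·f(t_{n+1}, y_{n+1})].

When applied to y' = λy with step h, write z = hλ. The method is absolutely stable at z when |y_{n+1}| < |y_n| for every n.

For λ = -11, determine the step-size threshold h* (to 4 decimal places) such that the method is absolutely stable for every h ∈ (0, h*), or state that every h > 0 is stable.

Test eqn y'=λy, z=hλ:
  y_{n+1} = y_n + z·[1/8·y_n + 7/8·y_{n+1}] ⇒ (1 − 7/8z)y_{n+1} = (1 + 1/8z)y_n
  Hence R(z) = (1 + 1/8z)/(1 − 7/8z).

Find x<0 with |R(x)|<1.
x=-1.67: |R|=0.3215
x=-2: |R|=0.2727
x=-10: |R|=0.0256
x=-100: |R|=0.1299
θ=7/8≥1/2 ⇒ |1+1/8x|<|1−7/8x| ∀x<0 ⇒ interval (−∞,0).

unbounded; (−∞, 0). Any h>0 works for λ=-11.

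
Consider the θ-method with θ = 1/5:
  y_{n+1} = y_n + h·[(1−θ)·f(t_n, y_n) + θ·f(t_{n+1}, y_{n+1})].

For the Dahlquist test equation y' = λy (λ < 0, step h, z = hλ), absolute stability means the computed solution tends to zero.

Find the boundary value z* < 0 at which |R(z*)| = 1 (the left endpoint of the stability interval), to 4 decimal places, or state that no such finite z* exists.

With y'=λy (z=hλ):
  y_{n+1} = y_n + z·[4/5·y_n + 1/5·y_{n+1}] ⇒ (1 − 1/5z)y_{n+1} = (1 + 4/5z)y_n
  Hence R(z) = (1 + 4/5z)/(1 − 1/5z).

Boundary: |R(x)|=1, x<0.
x=-1.66: |R|=0.2462
R=−1: 1+4/5x = −1+1/5x ⇒ -3/5x=2 ⇒ x=2/(-3/5)=-3.3333
Confirm numerically:
  x=-3.074: |R|=0.90364 <1
  x=-3.014: |R|=0.88046 <1
  x=-2.706: |R|=0.75577 <1
  x=-1.682: |R|=0.25861 <1
  x=-3.881: |R|=1.18500 >1
  x=-3.702: |R|=1.12710 >1
  x=-3.576: |R|=1.08489 >1
Interval (-3.3333, 0).

z* = -3.3333.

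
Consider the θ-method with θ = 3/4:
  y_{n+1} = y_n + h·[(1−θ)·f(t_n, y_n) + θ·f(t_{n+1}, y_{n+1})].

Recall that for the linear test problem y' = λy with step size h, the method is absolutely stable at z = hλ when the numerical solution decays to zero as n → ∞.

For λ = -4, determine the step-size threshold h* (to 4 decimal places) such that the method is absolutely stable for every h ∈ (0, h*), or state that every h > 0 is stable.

interval (−∞, 0). Any h>0 works for λ=-4.

On y'=λy, z=hλ:
  y_{n+1} = y_n + z·[1/4·y_n + 3/4·y_{n+1}] ⇒ (1 − 3/4z)y_{n+1} = (1 + 1/4z)y_n
  ⇒ R(z) = (1 + 1/4z)/(1 − 3/4z).

Boundary: |R(x)|=1, x<0.
x=-0.64: |R|=0.5676
x=-2: |R|=0.2000
x=-10: |R|=0.1765
x=-100: |R|=0.3158
θ=3/4≥1/2 ⇒ |1+1/4x|<|1−3/4x| ∀x<0 ⇒ unbounded interval.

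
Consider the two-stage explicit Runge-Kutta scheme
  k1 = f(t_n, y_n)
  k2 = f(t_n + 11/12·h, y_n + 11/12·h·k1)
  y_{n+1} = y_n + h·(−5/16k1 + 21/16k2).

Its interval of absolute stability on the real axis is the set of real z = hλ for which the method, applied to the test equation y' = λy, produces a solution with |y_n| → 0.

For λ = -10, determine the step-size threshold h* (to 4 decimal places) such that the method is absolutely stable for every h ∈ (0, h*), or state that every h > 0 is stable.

On y'=λy, z=hλ:
  k1=λy_n ⇒ h·k1=z·y_n;  k2=λ(1+11/12z)y_n ⇒ h·k2=z(1+11/12z)y_n
  y_{n+1}/y_n = 1 − 5/16z + 21/16z(1+11/12z) = 1 + z + 77/64z²
  so R(z) = 1 + z + 77/64z².

Need |R(x)|<1, x<0.
x=-0.81: |R|=0.9794
R=1: x+77/64x²=0 ⇒ x=−64/77=-0.8312; min R=1−1/(4·77/64)=0.7922>−1
Confirm numerically:
  x=-0.728: |R|=0.90964 <1
  x=-0.543: |R|=0.81174 <1
  x=-0.360: |R|=0.79592 <1
  x=-1.408: |R|=1.97715 >1
  x=-1.333: |R|=1.80482 >1
  x=-1.001: |R|=1.20453 >1
Stable set (-0.8312, 0).

(-0.8312,0); λ=-10 ⇒ h* = (64/77)/10 = 0.0831.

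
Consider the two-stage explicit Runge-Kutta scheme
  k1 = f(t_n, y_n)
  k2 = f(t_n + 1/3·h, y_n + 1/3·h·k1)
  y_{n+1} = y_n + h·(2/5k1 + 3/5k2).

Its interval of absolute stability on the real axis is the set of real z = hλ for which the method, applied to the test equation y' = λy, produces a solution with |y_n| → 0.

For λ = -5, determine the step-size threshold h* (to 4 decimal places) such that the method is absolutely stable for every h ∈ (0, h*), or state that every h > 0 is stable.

With y'=λy (z=hλ):
  k1=λy_n ⇒ h·k1=z·y_n;  k2=λ(1+1/3z)y_n ⇒ h·k2=z(1+1/3z)y_n
  y_{n+1}/y_n = 1 + 2/5z + 3/5z(1+1/3z) = 1 + z + 1/5z²
  ⇒ R(z) = 1 + z + 1/5z².

Need |R(x)|<1, x<0.
x=-0.99: |R|=0.2060
R=1: x+1/5x²=0 ⇒ x=−5=-5.0000; min R=1−1/(4·1/5)=-0.2500>−1
Confirm numerically:
  x=-4.626: |R|=0.65398 <1
  x=-3.288: |R|=0.12581 <1
  x=-2.834: |R|=0.22769 <1
  x=-5.388: |R|=1.41811 >1
  x=-5.199: |R|=1.20692 >1
  x=-5.117: |R|=1.11974 >1
Stable set (-5.0000, 0).

(-5.0000,0); λ=-5 ⇒ h* = (5)/5 = 1.0000.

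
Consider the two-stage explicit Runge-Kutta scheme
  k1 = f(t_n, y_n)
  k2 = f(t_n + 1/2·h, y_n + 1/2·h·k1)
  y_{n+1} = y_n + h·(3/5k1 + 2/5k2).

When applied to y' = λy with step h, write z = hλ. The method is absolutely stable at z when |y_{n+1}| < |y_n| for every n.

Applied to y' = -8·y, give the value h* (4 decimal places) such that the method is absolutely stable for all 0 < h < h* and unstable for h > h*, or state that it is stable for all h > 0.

(-5.0000,0); λ=-8 ⇒ h* = (5)/8 = 0.6250.

With y'=λy (z=hλ):
  k1=λy_n ⇒ h·k1=z·y_n;  k2=λ(1+1/2z)y_n ⇒ h·k2=z(1+1/2z)y_n
  y_{n+1}/y_n = 1 + 3/5z + 2/5z(1+1/2z) = 1 + z + 1/5z²
  ⇒ R(z) = 1 + z + 1/5z².

Find x<0 with |R(x)|<1.
x=-0.86: |R|=0.2879
R=1: x+1/5x²=0 ⇒ x=−5=-5.0000; min R=1−1/(4·1/5)=-0.2500>−1
Confirm numerically:
  x=-4.659: |R|=0.68226 <1
  x=-3.334: |R|=0.11089 <1
  x=-3.034: |R|=0.19297 <1
  x=-2.416: |R|=0.24859 <1
  x=-5.435: |R|=1.47284 >1
  x=-5.205: |R|=1.21341 >1
  x=-5.104: |R|=1.10616 >1
So |R|<1 on (-5.0000, 0).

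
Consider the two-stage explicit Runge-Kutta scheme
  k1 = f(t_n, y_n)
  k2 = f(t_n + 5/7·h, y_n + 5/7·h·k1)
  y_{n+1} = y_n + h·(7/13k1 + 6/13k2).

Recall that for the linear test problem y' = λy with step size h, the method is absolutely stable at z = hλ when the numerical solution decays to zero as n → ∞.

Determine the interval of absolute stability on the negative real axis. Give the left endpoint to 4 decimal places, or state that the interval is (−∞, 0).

z∈(-3.0333,0).

Set f=λy, z=hλ:
  k1=λy_n ⇒ h·k1=z·y_n;  k2=λ(1+5/7z)y_n ⇒ h·k2=z(1+5/7z)y_n
  y_{n+1}/y_n = 1 + 7/13z + 6/13z(1+5/7z) = 1 + z + 30/91z²
  so R(z) = 1 + z + 30/91z².

Solve |R(x)|<1 on ℝ⁻.
x=-1.11: |R|=0.2962
R=1: x+30/91x²=0 ⇒ x=−91/30=-3.0333; min R=1−1/(4·30/91)=0.2417>−1
Confirm numerically:
  x=-2.734: |R|=0.73021 <1
  x=-2.440: |R|=0.52273 <1
  x=-1.569: |R|=0.24257 <1
  x=-3.529: |R|=1.57666 >1
  x=-3.244: |R|=1.22530 >1
  x=-3.123: |R|=1.09232 >1
Interval (-3.0333, 0).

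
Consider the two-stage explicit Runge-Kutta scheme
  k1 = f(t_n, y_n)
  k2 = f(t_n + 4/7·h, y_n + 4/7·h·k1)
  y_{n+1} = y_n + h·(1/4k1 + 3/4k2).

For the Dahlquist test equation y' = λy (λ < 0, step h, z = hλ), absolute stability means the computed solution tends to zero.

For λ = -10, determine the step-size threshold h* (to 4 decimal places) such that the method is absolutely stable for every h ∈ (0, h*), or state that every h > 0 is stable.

With y'=λy (z=hλ):
  k1=λy_n ⇒ h·k1=z·y_n;  k2=λ(1+4/7z)y_n ⇒ h·k2=z(1+4/7z)y_n
  y_{n+1}/y_n = 1 + 1/4z + 3/4z(1+4/7z) = 1 + z + 3/7z²
  R(z) = 1 + z + 3/7z².

Need |R(x)|<1, x<0.
x=-0.33: |R|=0.7167
R=1: x+3/7x²=0 ⇒ x=−7/3=-2.3333; min R=1−1/(4·3/7)=0.4167>−1
Confirm numerically:
  x=-2.102: |R|=0.79160 <1
  x=-1.870: |R|=0.62867 <1
  x=-1.781: |R|=0.57841 <1
  x=-1.582: |R|=0.49060 <1
  x=-2.743: |R|=1.48159 >1
  x=-2.678: |R|=1.39558 >1
Stable set (-2.3333, 0).

(-2.3333,0); λ=-10 ⇒ h* = (7/3)/10 = 0.2333.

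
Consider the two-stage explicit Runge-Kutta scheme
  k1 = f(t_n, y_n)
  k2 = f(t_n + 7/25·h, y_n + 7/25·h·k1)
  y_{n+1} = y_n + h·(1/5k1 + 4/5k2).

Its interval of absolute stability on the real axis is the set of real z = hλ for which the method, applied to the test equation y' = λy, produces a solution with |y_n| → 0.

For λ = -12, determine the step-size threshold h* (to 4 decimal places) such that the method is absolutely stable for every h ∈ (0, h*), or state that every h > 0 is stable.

On y'=λy, z=hλ:
  k1=λy_n ⇒ h·k1=z·y_n;  k2=λ(1+7/25z)y_n ⇒ h·k2=z(1+7/25z)y_n
  y_{n+1}/y_n = 1 + 1/5z + 4/5z(1+7/25z) = 1 + z + 28/125z²
  R(z) = 1 + z + 28/125z².

Boundary: |R(x)|=1, x<0.
x=-0.34: |R|=0.6859
R=1: x+28/125x²=0 ⇒ x=−125/28=-4.4643; min R=1−1/(4·28/125)=-0.1161>−1
Confirm numerically:
  x=-3.761: |R|=0.40751 <1
  x=-2.440: |R|=0.10639 <1
  x=-2.030: |R|=0.10692 <1
  x=-4.810: |R|=1.37249 >1
  x=-4.741: |R|=1.29387 >1
So |R|<1 on (-4.4643, 0).

(-4.4643,0); λ=-12 ⇒ h* = (125/28)/12 = 0.3720.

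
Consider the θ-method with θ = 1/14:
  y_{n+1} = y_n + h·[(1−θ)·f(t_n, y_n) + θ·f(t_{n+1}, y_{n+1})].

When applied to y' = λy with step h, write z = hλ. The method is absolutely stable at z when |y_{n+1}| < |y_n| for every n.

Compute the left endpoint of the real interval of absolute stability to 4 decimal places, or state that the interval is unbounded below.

Set f=λy, z=hλ:
  y_{n+1} = y_n + z·[13/14·y_n + 1/14·y_{n+1}] ⇒ (1 − 1/14z)y_{n+1} = (1 + 13/14z)y_n
  Hence R(z) = (1 + 13/14z)/(1 − 1/14z).

Solve |R(x)|<1 on ℝ⁻.
x=-1.57: |R|=0.4117
R=−1: 1+13/14x = −1+1/14x ⇒ -6/7x=2 ⇒ x=2/(-6/7)=-2.3333
Confirm numerically:
  x=-1.943: |R|=0.70620 <1
  x=-1.402: |R|=0.27438 <1
  x=-1.340: |R|=0.22295 <1
  x=-0.967: |R|=0.09548 <1
  x=-2.815: |R|=1.34374 >1
  x=-2.577: |R|=1.17639 >1
  x=-2.574: |R|=1.17425 >1
So |R|<1 on (-2.3333, 0).

z* = -2.3333.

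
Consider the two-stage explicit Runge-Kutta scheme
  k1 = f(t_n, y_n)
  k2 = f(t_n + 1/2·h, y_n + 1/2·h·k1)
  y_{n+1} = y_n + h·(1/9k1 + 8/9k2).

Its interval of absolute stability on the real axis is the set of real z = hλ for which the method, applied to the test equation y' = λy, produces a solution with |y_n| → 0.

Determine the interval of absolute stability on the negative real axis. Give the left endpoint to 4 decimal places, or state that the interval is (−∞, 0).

z∈(-2.2500,0).

Set f=λy, z=hλ:
  k1=λy_n ⇒ h·k1=z·y_n;  k2=λ(1+1/2z)y_n ⇒ h·k2=z(1+1/2z)y_n
  y_{n+1}/y_n = 1 + 1/9z + 8/9z(1+1/2z) = 1 + z + 4/9z²
  R(z) = 1 + z + 4/9z².

Boundary: |R(x)|=1, x<0.
x=-1.48: |R|=0.4935
R=1: x+4/9x²=0 ⇒ x=−9/4=-2.2500; min R=1−1/(4·4/9)=0.4375>−1
Confirm numerically:
  x=-1.889: |R|=0.69692 <1
  x=-1.761: |R|=0.61728 <1
  x=-1.672: |R|=0.57048 <1
  x=-2.635: |R|=1.45088 >1
  x=-2.521: |R|=1.30364 >1
  x=-2.341: |R|=1.09468 >1
Interval (-2.2500, 0).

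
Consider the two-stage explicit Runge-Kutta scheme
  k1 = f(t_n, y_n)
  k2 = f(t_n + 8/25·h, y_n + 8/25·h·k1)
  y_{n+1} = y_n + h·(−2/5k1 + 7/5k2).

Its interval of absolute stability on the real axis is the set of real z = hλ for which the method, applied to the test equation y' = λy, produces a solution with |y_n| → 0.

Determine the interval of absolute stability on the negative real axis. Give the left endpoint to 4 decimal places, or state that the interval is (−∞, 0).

Test eqn y'=λy, z=hλ:
  k1=λy_n ⇒ h·k1=z·y_n;  k2=λ(1+8/25z)y_n ⇒ h·k2=z(1+8/25z)y_n
  y_{n+1}/y_n = 1 − 2/5z + 7/5z(1+8/25z) = 1 + z + 56/125z²
  ⇒ R(z) = 1 + z + 56/125z².

Solve |R(x)|<1 on ℝ⁻.
x=-1.61: |R|=0.5513
R=1: x+56/125x²=0 ⇒ x=−125/56=-2.2321; min R=1−1/(4·56/125)=0.4420>−1
Confirm numerically:
  x=-1.244: |R|=0.44930 <1
  x=-1.205: |R|=0.44551 <1
  x=-0.977: |R|=0.45063 <1
  x=-2.820: |R|=1.74268 >1
  x=-2.706: |R|=1.57445 >1
  x=-2.640: |R|=1.48238 >1
So |R|<1 on (-2.2321, 0).

z∈(-2.2321,0).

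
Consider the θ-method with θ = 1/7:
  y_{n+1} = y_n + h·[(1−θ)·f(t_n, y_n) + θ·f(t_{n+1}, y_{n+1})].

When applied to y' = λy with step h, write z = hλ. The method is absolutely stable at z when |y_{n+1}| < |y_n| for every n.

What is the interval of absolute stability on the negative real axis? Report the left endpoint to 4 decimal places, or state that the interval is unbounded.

Test eqn y'=λy, z=hλ:
  y_{n+1} = y_n + z·[6/7·y_n + 1/7·y_{n+1}] ⇒ (1 − 1/7z)y_{n+1} = (1 + 6/7z)y_n
  so R(z) = (1 + 6/7z)/(1 − 1/7z).

Boundary: |R(x)|=1, x<0.
x=-1.22: |R|=0.0389
R=−1: 1+6/7x = −1+1/7x ⇒ -5/7x=2 ⇒ x=2/(-5/7)=-2.8000
Confirm numerically:
  x=-2.736: |R|=0.96713 <1
  x=-2.434: |R|=0.80602 <1
  x=-1.652: |R|=0.33657 <1
  x=-1.188: |R|=0.01563 <1
  x=-3.069: |R|=1.13358 >1
  x=-2.901: |R|=1.05100 >1
Stable set (-2.8000, 0).

z∈(-2.8000,0).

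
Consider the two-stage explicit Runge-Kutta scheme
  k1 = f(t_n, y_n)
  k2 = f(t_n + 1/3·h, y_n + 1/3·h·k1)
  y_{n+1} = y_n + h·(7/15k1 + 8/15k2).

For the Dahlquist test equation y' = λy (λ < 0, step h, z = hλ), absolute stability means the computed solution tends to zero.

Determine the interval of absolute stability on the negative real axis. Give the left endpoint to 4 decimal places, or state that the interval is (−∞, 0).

(-5.6250, 0).

On y'=λy, z=hλ:
  k1=λy_n ⇒ h·k1=z·y_n;  k2=λ(1+1/3z)y_n ⇒ h·k2=z(1+1/3z)y_n
  y_{n+1}/y_n = 1 + 7/15z + 8/15z(1+1/3z) = 1 + z + 8/45z²
  Hence R(z) = 1 + z + 8/45z².

Find x<0 with |R(x)|<1.
x=-0.49: |R|=0.5527
R=1: x+8/45x²=0 ⇒ x=−45/8=-5.6250; min R=1−1/(4·8/45)=-0.4062>−1
Confirm numerically:
  x=-5.575: |R|=0.95044 <1
  x=-5.197: |R|=0.60457 <1
  x=-4.858: |R|=0.33758 <1
  x=-4.232: |R|=0.04803 <1
  x=-5.984: |R|=1.38191 >1
  x=-5.930: |R|=1.32154 >1
So |R|<1 on (-5.6250, 0).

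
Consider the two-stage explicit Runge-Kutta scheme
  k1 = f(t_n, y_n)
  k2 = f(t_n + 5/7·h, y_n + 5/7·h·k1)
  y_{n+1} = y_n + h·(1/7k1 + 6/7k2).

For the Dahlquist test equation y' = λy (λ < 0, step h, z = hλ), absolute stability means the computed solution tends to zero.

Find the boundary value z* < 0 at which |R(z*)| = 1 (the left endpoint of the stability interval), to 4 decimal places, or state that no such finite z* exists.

Test eqn y'=λy, z=hλ:
  k1=λy_n ⇒ h·k1=z·y_n;  k2=λ(1+5/7z)y_n ⇒ h·k2=z(1+5/7z)y_n
  y_{n+1}/y_n = 1 + 1/7z + 6/7z(1+5/7z) = 1 + z + 30/49z²
  R(z) = 1 + z + 30/49z².

Boundary: |R(x)|=1, x<0.
x=-0.32: |R|=0.7427
R=1: x+30/49x²=0 ⇒ x=−49/30=-1.6333; min R=1−1/(4·30/49)=0.5917>−1
Confirm numerically:
  x=-1.590: |R|=0.95782 <1
  x=-1.540: |R|=0.91200 <1
  x=-0.699: |R|=0.60014 <1
  x=-2.053: |R|=1.52750 >1
  x=-1.847: |R|=1.24162 >1
  x=-1.699: |R|=1.06831 >1
Stable set (-1.6333, 0).

left endpoint -1.6333.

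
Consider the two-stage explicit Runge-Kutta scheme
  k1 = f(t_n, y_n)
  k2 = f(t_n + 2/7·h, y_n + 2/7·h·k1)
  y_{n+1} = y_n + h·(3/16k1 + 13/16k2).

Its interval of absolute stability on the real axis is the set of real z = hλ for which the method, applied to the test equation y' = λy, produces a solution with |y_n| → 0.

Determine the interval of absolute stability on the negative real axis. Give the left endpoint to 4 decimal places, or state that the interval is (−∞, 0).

z∈(-4.3077,0).

Set f=λy, z=hλ:
  k1=λy_n ⇒ h·k1=z·y_n;  k2=λ(1+2/7z)y_n ⇒ h·k2=z(1+2/7z)y_n
  y_{n+1}/y_n = 1 + 3/16z + 13/16z(1+2/7z) = 1 + z + 13/56z²
  R(z) = 1 + z + 13/56z².

Solve |R(x)|<1 on ℝ⁻.
x=-1.2: |R|=0.1343
R=1: x+13/56x²=0 ⇒ x=−56/13=-4.3077; min R=1−1/(4·13/56)=-0.0769>−1
Confirm numerically:
  x=-3.586: |R|=0.39922 <1
  x=-2.647: |R|=0.02047 <1
  x=-1.732: |R|=0.03561 <1
  x=-4.639: |R|=1.35679 >1
  x=-4.386: |R|=1.07973 >1
Interval (-4.3077, 0).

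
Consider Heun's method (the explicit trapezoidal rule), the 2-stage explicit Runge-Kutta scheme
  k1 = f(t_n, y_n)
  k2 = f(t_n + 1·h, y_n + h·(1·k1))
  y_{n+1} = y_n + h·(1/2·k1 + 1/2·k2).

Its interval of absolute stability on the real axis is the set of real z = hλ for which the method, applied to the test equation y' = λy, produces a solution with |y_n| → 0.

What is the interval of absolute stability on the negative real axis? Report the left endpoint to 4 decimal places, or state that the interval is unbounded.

With y'=λy (z=hλ):
  order 2, 2-stage ⇒ R(z)=1+z+z^2/2
  (e.g. R(-1.02)=0.50020, |R|=0.50020)

Need |R(x)|<1, x<0.
x=-1.02: |R|=0.5002
|R(-2.24)|=1.2688 |R(-2.16)|=1.1728 |R(-1.85)|=0.8613
Bisect:
  x_lo=-2.5225 |R|=1.6589  x_hi=-0.3243 |R|=0.7283
  mid=-1.42336 |R|=0.58962 →hi
  mid=-1.97291 |R|=0.97328 →hi
  mid=-2.24769 |R|=1.27836 →lo
  mid=-2.11030 |R|=1.11638 →lo
  mid=-2.04161 |R|=1.04247 →lo
  mid=-2.00726 |R|=1.00729 →lo
  mid=-1.99009 |R|=0.99014 →hi
  mid=-1.99867 |R|=0.99867 →hi
  mid=-2.00297 |R|=1.00297 →lo
  ...
  [-2.00002,-1.99988] ⇒ x*=-2.0000
Interval (-2.0000, 0).

(-2.0000, 0).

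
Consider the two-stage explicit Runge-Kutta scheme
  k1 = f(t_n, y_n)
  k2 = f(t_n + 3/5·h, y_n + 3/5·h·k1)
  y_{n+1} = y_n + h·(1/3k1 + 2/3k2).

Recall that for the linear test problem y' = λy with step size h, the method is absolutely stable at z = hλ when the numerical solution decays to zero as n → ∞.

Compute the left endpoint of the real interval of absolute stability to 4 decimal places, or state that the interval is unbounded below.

Set f=λy, z=hλ:
  k1=λy_n ⇒ h·k1=z·y_n;  k2=λ(1+3/5z)y_n ⇒ h·k2=z(1+3/5z)y_n
  y_{n+1}/y_n = 1 + 1/3z + 2/3z(1+3/5z) = 1 + z + 2/5z²
  Hence R(z) = 1 + z + 2/5z².

Boundary: |R(x)|=1, x<0.
x=-0.72: |R|=0.4874
R=1: x+2/5x²=0 ⇒ x=−5/2=-2.5000; min R=1−1/(4·2/5)=0.3750>−1
Confirm numerically:
  x=-2.015: |R|=0.60909 <1
  x=-1.772: |R|=0.48399 <1
  x=-1.136: |R|=0.38020 <1
  x=-2.813: |R|=1.35219 >1
  x=-2.784: |R|=1.31626 >1
So |R|<1 on (-2.5000, 0).

left endpoint -2.5000.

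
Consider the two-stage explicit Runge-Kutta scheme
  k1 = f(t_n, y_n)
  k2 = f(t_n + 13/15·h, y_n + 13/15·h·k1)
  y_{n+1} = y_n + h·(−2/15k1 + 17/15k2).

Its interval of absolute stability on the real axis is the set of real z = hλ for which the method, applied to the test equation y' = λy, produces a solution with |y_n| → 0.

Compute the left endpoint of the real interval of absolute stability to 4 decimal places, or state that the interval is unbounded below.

With y'=λy (z=hλ):
  k1=λy_n ⇒ h·k1=z·y_n;  k2=λ(1+13/15z)y_n ⇒ h·k2=z(1+13/15z)y_n
  y_{n+1}/y_n = 1 − 2/15z + 17/15z(1+13/15z) = 1 + z + 221/225z²
  ⇒ R(z) = 1 + z + 221/225z².

Solve |R(x)|<1 on ℝ⁻.
x=-1.09: |R|=1.0770
R=1: x+221/225x²=0 ⇒ x=−225/221=-1.0181; min R=1−1/(4·221/225)=0.7455>−1
Confirm numerically:
  x=-0.907: |R|=0.90102 <1
  x=-0.697: |R|=0.78017 <1
  x=-0.454: |R|=0.74845 <1
  x=-0.439: |R|=0.75029 <1
  x=-1.265: |R|=1.30678 >1
  x=-1.204: |R|=1.21985 >1
  x=-1.198: |R|=1.21169 >1
Stable set (-1.0181, 0).

z* = -1.0181.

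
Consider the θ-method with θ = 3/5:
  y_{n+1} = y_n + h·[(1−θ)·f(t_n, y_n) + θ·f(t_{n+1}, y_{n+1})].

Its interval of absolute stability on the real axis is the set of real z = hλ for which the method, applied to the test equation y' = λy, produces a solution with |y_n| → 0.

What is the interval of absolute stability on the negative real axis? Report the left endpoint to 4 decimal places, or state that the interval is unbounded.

unbounded; (−∞, 0).

Test eqn y'=λy, z=hλ:
  y_{n+1} = y_n + z·[2/5·y_n + 3/5·y_{n+1}] ⇒ (1 − 3/5z)y_{n+1} = (1 + 2/5z)y_n
  R(z) = (1 + 2/5z)/(1 − 3/5z).

Find x<0 with |R(x)|<1.
x=-0.46: |R|=0.6395
x=-2: |R|=0.0909
x=-10: |R|=0.4286
x=-100: |R|=0.6393
θ=3/5≥1/2 ⇒ |1+2/5x|<|1−3/5x| ∀x<0 ⇒ interval (−∞,0).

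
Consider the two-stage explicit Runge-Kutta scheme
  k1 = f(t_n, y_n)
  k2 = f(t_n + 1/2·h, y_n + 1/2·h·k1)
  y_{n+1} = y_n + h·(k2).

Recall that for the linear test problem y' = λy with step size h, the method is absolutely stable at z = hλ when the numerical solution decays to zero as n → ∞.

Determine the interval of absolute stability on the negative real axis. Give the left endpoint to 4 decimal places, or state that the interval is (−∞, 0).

Test eqn y'=λy, z=hλ:
  k1=λy_n ⇒ h·k1=z·y_n;  k2=λ(1+1/2z)y_n ⇒ h·k2=z(1+1/2z)y_n
  y_{n+1}/y_n = 1 + z(1+1/2z) = 1 + z + 1/2z²
  ⇒ R(z) = 1 + z + 1/2z².

Boundary: |R(x)|=1, x<0.
x=-0.94: |R|=0.5018
R=1: x+1/2x²=0 ⇒ x=−2=-2.0000; min R=1−1/(4·1/2)=0.5000>−1
Confirm numerically:
  x=-1.896: |R|=0.90141 <1
  x=-1.110: |R|=0.50605 <1
  x=-1.054: |R|=0.50146 <1
  x=-0.830: |R|=0.51445 <1
  x=-2.503: |R|=1.62950 >1
  x=-2.292: |R|=1.33463 >1
Interval (-2.0000, 0).

(-2.0000, 0).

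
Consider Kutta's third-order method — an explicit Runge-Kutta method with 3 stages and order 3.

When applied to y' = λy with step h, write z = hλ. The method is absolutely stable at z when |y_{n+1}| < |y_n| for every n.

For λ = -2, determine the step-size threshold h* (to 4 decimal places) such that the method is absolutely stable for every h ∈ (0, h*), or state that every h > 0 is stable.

(-2.5127,0); λ=-2 ⇒ h* = 1.2564.

With y'=λy (z=hλ):
  order 3, 3-stage ⇒ R(z)=1+z+z^2/2+z^3/6
  (e.g. R(-1.52)=0.04990, |R|=0.04990)

Find x<0 with |R(x)|<1.
x=-1.52: |R|=0.0499
|R(-2.3)|=0.6828 |R(-2.11)|=0.4496 |R(-0.98)|=0.3433
Bisect:
  x_lo=-2.9649 |R|=1.9134  x_hi=-0.2965 |R|=0.7431
  mid=-1.63070 |R|=0.02383 →hi
  mid=-2.29779 |R|=0.67987 →hi
  mid=-2.63134 |R|=1.20591 →lo
  mid=-2.46457 |R|=0.92252 →hi
  mid=-2.54795 |R|=1.05884 →lo
  mid=-2.50626 |R|=0.98937 →hi
  mid=-2.52711 |R|=1.02377 →lo
  mid=-2.51668 |R|=1.00649 →lo
  mid=-2.51147 |R|=0.99791 →hi
  ...
  [-2.51278,-2.51261] ⇒ x*=-2.5127
Interval (-2.5127, 0).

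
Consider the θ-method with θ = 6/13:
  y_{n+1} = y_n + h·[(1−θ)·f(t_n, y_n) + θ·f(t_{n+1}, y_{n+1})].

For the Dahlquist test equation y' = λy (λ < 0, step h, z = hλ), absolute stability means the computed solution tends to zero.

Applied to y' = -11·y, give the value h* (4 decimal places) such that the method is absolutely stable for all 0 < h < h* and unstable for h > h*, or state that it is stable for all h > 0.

(-26.0000,0); λ=-11 ⇒ h* = (26)/11 = 2.3636.

Set f=λy, z=hλ:
  y_{n+1} = y_n + z·[7/13·y_n + 6/13·y_{n+1}] ⇒ (1 − 6/13z)y_{n+1} = (1 + 7/13z)y_n
  so R(z) = (1 + 7/13z)/(1 − 6/13z).

Need |R(x)|<1, x<0.
x=-0.86: |R|=0.3844
R=−1: 1+7/13x = −1+6/13x ⇒ -1/13x=2 ⇒ x=2/(-1/13)=-26.0000
Confirm numerically:
  x=-22.114: |R|=0.97333 <1
  x=-15.402: |R|=0.89946 <1
  x=-15.394: |R|=0.89934 <1
  x=-13.881: |R|=0.87414 <1
  x=-26.445: |R|=1.00259 >1
  x=-26.337: |R|=1.00197 >1
  x=-26.291: |R|=1.00170 >1
Interval (-26.0000, 0).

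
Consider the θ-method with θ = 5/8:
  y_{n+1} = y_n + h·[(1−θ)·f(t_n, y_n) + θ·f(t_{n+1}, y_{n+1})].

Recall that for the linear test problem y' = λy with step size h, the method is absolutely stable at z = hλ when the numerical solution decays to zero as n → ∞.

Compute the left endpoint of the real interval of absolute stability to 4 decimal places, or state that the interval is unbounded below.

unbounded; (−∞, 0).

Test eqn y'=λy, z=hλ:
  y_{n+1} = y_n + z·[3/8·y_n + 5/8·y_{n+1}] ⇒ (1 − 5/8z)y_{n+1} = (1 + 3/8z)y_n
  ⇒ R(z) = (1 + 3/8z)/(1 − 5/8z).

Find x<0 with |R(x)|<1.
x=-1.52: |R|=0.2205
x=-2: |R|=0.1111
x=-10: |R|=0.3793
x=-100: |R|=0.5748
θ=5/8≥1/2 ⇒ |1+3/8x|<|1−5/8x| ∀x<0 ⇒ interval (−∞,0).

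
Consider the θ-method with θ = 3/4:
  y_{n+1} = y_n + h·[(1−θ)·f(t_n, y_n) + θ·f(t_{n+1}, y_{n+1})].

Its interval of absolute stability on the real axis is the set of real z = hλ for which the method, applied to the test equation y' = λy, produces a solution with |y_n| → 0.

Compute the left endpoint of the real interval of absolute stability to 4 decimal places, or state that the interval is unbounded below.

Test eqn y'=λy, z=hλ:
  y_{n+1} = y_n + z·[1/4·y_n + 3/4·y_{n+1}] ⇒ (1 − 3/4z)y_{n+1} = (1 + 1/4z)y_n
  R(z) = (1 + 1/4z)/(1 − 3/4z).

Solve |R(x)|<1 on ℝ⁻.
x=-0.47: |R|=0.6525
x=-2: |R|=0.2000
x=-10: |R|=0.1765
x=-100: |R|=0.3158
θ=3/4≥1/2 ⇒ |1+1/4x|<|1−3/4x| ∀x<0 ⇒ unbounded interval.

unbounded; (−∞, 0).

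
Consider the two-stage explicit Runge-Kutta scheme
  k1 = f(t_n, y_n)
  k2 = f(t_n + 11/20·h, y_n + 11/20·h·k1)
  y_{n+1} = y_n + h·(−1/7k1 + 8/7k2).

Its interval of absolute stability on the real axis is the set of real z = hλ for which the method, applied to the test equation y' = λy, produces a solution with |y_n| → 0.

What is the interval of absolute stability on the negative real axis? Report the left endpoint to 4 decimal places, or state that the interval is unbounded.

With y'=λy (z=hλ):
  k1=λy_n ⇒ h·k1=z·y_n;  k2=λ(1+11/20z)y_n ⇒ h·k2=z(1+11/20z)y_n
  y_{n+1}/y_n = 1 − 1/7z + 8/7z(1+11/20z) = 1 + z + 22/35z²
  ⇒ R(z) = 1 + z + 22/35z².

Find x<0 with |R(x)|<1.
x=-1.47: |R|=0.8883
R=1: x+22/35x²=0 ⇒ x=−35/22=-1.5909; min R=1−1/(4·22/35)=0.6023>−1
Confirm numerically:
  x=-1.487: |R|=0.90288 <1
  x=-1.014: |R|=0.63229 <1
  x=-0.704: |R|=0.60753 <1
  x=-1.975: |R|=1.47682 >1
  x=-1.835: |R|=1.28154 >1
  x=-1.684: |R|=1.09854 >1
So |R|<1 on (-1.5909, 0).

(-1.5909, 0).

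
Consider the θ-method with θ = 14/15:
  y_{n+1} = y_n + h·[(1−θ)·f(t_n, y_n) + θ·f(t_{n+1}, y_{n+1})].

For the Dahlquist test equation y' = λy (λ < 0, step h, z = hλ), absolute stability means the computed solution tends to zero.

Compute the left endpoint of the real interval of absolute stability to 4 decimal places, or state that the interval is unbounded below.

(−∞, 0) — no finite endpoint.

Set f=λy, z=hλ:
  y_{n+1} = y_n + z·[1/15·y_n + 14/15·y_{n+1}] ⇒ (1 − 14/15z)y_{n+1} = (1 + 1/15z)y_n
  R(z) = (1 + 1/15z)/(1 − 14/15z).

Find x<0 with |R(x)|<1.
x=-0.63: |R|=0.6033
x=-2: |R|=0.3023
x=-10: |R|=0.0323
x=-100: |R|=0.0601
θ=14/15≥1/2 ⇒ |1+1/15x|<|1−14/15x| ∀x<0 ⇒ unbounded interval.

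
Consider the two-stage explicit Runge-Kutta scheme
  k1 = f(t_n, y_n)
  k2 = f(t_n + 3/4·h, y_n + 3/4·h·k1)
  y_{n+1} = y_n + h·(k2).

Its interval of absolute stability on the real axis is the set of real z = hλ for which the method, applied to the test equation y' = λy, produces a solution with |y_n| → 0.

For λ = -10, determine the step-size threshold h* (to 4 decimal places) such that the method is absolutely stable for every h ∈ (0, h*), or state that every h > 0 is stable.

With y'=λy (z=hλ):
  k1=λy_n ⇒ h·k1=z·y_n;  k2=λ(1+3/4z)y_n ⇒ h·k2=z(1+3/4z)y_n
  y_{n+1}/y_n = 1 + z(1+3/4z) = 1 + z + 3/4z²
  Hence R(z) = 1 + z + 3/4z².

Boundary: |R(x)|=1, x<0.
x=-0.42: |R|=0.7123
R=1: x+3/4x²=0 ⇒ x=−4/3=-1.3333; min R=1−1/(4·3/4)=0.6667>−1
Confirm numerically:
  x=-1.271: |R|=0.94058 <1
  x=-1.201: |R|=0.88080 <1
  x=-0.567: |R|=0.67412 <1
  x=-0.550: |R|=0.67688 <1
  x=-1.852: |R|=1.72043 >1
  x=-1.633: |R|=1.36702 >1
Stable set (-1.3333, 0).

(-1.3333,0); λ=-10 ⇒ h* = (4/3)/10 = 0.1333.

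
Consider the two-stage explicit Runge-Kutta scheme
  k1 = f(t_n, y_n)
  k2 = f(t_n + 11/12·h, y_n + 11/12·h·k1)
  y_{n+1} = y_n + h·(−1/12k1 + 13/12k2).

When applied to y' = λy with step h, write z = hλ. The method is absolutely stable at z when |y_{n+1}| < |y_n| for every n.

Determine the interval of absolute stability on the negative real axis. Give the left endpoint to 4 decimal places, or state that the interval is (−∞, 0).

z∈(-1.0070,0).

Test eqn y'=λy, z=hλ:
  k1=λy_n ⇒ h·k1=z·y_n;  k2=λ(1+11/12z)y_n ⇒ h·k2=z(1+11/12z)y_n
  y_{n+1}/y_n = 1 − 1/12z + 13/12z(1+11/12z) = 1 + z + 143/144z²
  Hence R(z) = 1 + z + 143/144z².

Need |R(x)|<1, x<0.
x=-1.5: |R|=1.7344
R=1: x+143/144x²=0 ⇒ x=−144/143=-1.0070; min R=1−1/(4·143/144)=0.7483>−1
Confirm numerically:
  x=-0.937: |R|=0.93487 <1
  x=-0.749: |R|=0.80811 <1
  x=-0.633: |R|=0.76491 <1
  x=-0.527: |R|=0.74880 <1
  x=-1.504: |R|=1.74231 >1
  x=-1.228: |R|=1.26951 >1
So |R|<1 on (-1.0070, 0).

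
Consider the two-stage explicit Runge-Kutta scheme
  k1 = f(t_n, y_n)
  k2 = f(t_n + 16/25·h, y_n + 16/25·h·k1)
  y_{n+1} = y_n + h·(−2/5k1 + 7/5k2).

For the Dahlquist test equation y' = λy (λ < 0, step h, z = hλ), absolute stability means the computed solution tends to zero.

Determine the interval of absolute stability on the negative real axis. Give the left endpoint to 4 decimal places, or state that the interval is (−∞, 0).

z∈(-1.1161,0).

Set f=λy, z=hλ:
  k1=λy_n ⇒ h·k1=z·y_n;  k2=λ(1+16/25z)y_n ⇒ h·k2=z(1+16/25z)y_n
  y_{n+1}/y_n = 1 − 2/5z + 7/5z(1+16/25z) = 1 + z + 112/125z²
  R(z) = 1 + z + 112/125z².

Solve |R(x)|<1 on ℝ⁻.
x=-0.84: |R|=0.7922
R=1: x+112/125x²=0 ⇒ x=−125/112=-1.1161; min R=1−1/(4·112/125)=0.7210>−1
Confirm numerically:
  x=-1.070: |R|=0.95583 <1
  x=-0.756: |R|=0.75610 <1
  x=-0.611: |R|=0.72350 <1
  x=-1.405: |R|=1.36373 >1
  x=-1.185: |R|=1.07319 >1
  x=-1.181: |R|=1.06871 >1
Stable set (-1.1161, 0).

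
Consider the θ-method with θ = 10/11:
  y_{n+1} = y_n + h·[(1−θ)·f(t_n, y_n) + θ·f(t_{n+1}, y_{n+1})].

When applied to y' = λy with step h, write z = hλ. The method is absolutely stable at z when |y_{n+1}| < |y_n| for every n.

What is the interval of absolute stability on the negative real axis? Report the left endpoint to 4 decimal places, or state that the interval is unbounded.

With y'=λy (z=hλ):
  y_{n+1} = y_n + z·[1/11·y_n + 10/11·y_{n+1}] ⇒ (1 − 10/11z)y_{n+1} = (1 + 1/11z)y_n
  ⇒ R(z) = (1 + 1/11z)/(1 − 10/11z).

Boundary: |R(x)|=1, x<0.
x=-1.01: |R|=0.4735
x=-2: |R|=0.2903
x=-10: |R|=0.0090
x=-100: |R|=0.0880
θ=10/11≥1/2 ⇒ |1+1/11x|<|1−10/11x| ∀x<0 ⇒ interval (−∞,0).

unbounded; (−∞, 0).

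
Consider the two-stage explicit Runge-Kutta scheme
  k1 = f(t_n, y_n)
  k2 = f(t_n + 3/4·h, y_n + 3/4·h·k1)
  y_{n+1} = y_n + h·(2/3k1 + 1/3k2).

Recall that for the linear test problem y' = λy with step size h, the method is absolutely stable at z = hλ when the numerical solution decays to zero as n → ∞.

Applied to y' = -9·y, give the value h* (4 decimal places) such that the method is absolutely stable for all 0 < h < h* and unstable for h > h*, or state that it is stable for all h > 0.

(-4.0000,0); λ=-9 ⇒ h* = (4)/9 = 0.4444.

Test eqn y'=λy, z=hλ:
  k1=λy_n ⇒ h·k1=z·y_n;  k2=λ(1+3/4z)y_n ⇒ h·k2=z(1+3/4z)y_n
  y_{n+1}/y_n = 1 + 2/3z + 1/3z(1+3/4z) = 1 + z + 1/4z²
  ⇒ R(z) = 1 + z + 1/4z².

Find x<0 with |R(x)|<1.
x=-0.73: |R|=0.4032
R=1: x+1/4x²=0 ⇒ x=−4=-4.0000; min R=1−1/(4·1/4)=0.0000>−1
Confirm numerically:
  x=-2.952: |R|=0.22658 <1
  x=-2.388: |R|=0.03764 <1
  x=-2.005: |R|=0.00001 <1
  x=-1.684: |R|=0.02496 <1
  x=-4.262: |R|=1.27916 >1
  x=-4.087: |R|=1.08889 >1
Interval (-4.0000, 0).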